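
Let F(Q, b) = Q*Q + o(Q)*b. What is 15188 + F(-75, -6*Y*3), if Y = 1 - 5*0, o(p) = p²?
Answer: -80437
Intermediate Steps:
Y = 1 (Y = 1 + 0 = 1)
F(Q, b) = Q² + b*Q² (F(Q, b) = Q*Q + Q²*b = Q² + b*Q²)
15188 + F(-75, -6*Y*3) = 15188 + (-75)²*(1 - 6*1*3) = 15188 + 5625*(1 - 6*3) = 15188 + 5625*(1 - 18) = 15188 + 5625*(-17) = 15188 - 95625 = -80437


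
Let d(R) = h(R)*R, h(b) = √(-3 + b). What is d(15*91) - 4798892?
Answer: -4798892 + 1365*√1362 ≈ -4.7485e+6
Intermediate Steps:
d(R) = R*√(-3 + R) (d(R) = √(-3 + R)*R = R*√(-3 + R))
d(15*91) - 4798892 = (15*91)*√(-3 + 15*91) - 4798892 = 1365*√(-3 + 1365) - 4798892 = 1365*√1362 - 4798892 = -4798892 + 1365*√1362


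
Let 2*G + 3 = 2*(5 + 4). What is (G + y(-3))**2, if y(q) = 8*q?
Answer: 1089/4 ≈ 272.25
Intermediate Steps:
G = 15/2 (G = -3/2 + (2*(5 + 4))/2 = -3/2 + (2*9)/2 = -3/2 + (1/2)*18 = -3/2 + 9 = 15/2 ≈ 7.5000)
(G + y(-3))**2 = (15/2 + 8*(-3))**2 = (15/2 - 24)**2 = (-33/2)**2 = 1089/4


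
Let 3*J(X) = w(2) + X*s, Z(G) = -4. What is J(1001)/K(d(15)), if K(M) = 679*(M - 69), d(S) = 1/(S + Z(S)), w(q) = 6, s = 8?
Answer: -44077/772023 ≈ -0.057093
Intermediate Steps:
J(X) = 2 + 8*X/3 (J(X) = (6 + X*8)/3 = (6 + 8*X)/3 = 2 + 8*X/3)
d(S) = 1/(-4 + S) (d(S) = 1/(S - 4) = 1/(-4 + S))
K(M) = -46851 + 679*M (K(M) = 679*(-69 + M) = -46851 + 679*M)
J(1001)/K(d(15)) = (2 + (8/3)*1001)/(-46851 + 679/(-4 + 15)) = (2 + 8008/3)/(-46851 + 679/11) = 8014/(3*(-46851 + 679*(1/11))) = 8014/(3*(-46851 + 679/11)) = 8014/(3*(-514682/11)) = (8014/3)*(-11/514682) = -44077/772023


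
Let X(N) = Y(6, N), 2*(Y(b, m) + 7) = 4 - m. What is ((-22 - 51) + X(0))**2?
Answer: 6084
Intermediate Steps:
Y(b, m) = -5 - m/2 (Y(b, m) = -7 + (4 - m)/2 = -7 + (2 - m/2) = -5 - m/2)
X(N) = -5 - N/2
((-22 - 51) + X(0))**2 = ((-22 - 51) + (-5 - 1/2*0))**2 = (-73 + (-5 + 0))**2 = (-73 - 5)**2 = (-78)**2 = 6084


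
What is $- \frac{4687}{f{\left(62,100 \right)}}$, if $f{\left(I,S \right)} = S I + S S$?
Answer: $- \frac{4687}{16200} \approx -0.28932$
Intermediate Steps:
$f{\left(I,S \right)} = S^{2} + I S$ ($f{\left(I,S \right)} = I S + S^{2} = S^{2} + I S$)
$- \frac{4687}{f{\left(62,100 \right)}} = - \frac{4687}{100 \left(62 + 100\right)} = - \frac{4687}{100 \cdot 162} = - \frac{4687}{16200}$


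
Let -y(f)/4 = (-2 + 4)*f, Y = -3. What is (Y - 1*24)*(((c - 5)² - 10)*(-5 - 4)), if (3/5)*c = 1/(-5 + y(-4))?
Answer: 94390/27 ≈ 3495.9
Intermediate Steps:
y(f) = -8*f (y(f) = -4*(-2 + 4)*f = -8*f)
c = 5/81 (c = 5/(3*(-5 - 8*(-4))) = 5/(3*(-5 + 32)) = (5/3)/27 = (5/3)*(1/27) = 5/81 ≈ 0.061728)
(Y - 1*24)*(((c - 5)² - 10)*(-5 - 4)) = (-3 - 1*24)*(((5/81 - 5)² - 10)*(-5 - 4)) = (-3 - 24)*(((-400/81)² - 10)*(-9)) = -27*(160000/6561 - 10)*(-9) = -94390*(-9)/243 = -27*(-94390/729) = 94390/27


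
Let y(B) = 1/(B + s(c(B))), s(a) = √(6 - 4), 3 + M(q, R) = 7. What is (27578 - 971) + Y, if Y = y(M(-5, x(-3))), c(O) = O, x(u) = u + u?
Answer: 186251/7 - √2/14 ≈ 26607.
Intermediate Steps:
x(u) = 2*u
M(q, R) = 4 (M(q, R) = -3 + 7 = 4)
s(a) = √2
y(B) = 1/(B + √2)
Y = 1/(4 + √2) ≈ 0.18470
(27578 - 971) + Y = (27578 - 971) + (2/7 - √2/14) = 26607 + (2/7 - √2/14) = 186251/7 - √2/14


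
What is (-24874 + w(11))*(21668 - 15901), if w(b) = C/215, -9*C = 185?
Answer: -55514727925/387 ≈ -1.4345e+8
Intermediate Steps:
C = -185/9 (C = -⅑*185 = -185/9 ≈ -20.556)
w(b) = -37/387 (w(b) = -185/9/215 = -185/9*1/215 = -37/387)
(-24874 + w(11))*(21668 - 15901) = (-24874 - 37/387)*(21668 - 15901) = -9626275/387*5767 = -55514727925/387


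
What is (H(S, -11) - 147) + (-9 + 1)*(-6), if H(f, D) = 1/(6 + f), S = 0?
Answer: -593/6 ≈ -98.833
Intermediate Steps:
(H(S, -11) - 147) + (-9 + 1)*(-6) = (1/(6 + 0) - 147) + (-9 + 1)*(-6) = (1/6 - 147) - 8*(-6) = (⅙ - 147) + 48 = -881/6 + 48 = -593/6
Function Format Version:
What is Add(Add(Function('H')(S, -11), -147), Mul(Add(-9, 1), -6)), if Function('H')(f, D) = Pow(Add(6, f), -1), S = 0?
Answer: Rational(-593, 6) ≈ -98.833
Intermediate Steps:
Add(Add(Function('H')(S, -11), -147), Mul(Add(-9, 1), -6)) = Add(Add(Pow(Add(6, 0), -1), -147), Mul(Add(-9, 1), -6)) = Add(Add(Pow(6, -1), -147), Mul(-8, -6)) = Add(Add(Rational(1, 6), -147), 48) = Add(Rational(-881, 6), 48) = Rational(-593, 6)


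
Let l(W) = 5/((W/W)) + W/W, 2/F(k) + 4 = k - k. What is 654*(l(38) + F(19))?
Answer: 3597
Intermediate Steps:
F(k) = -½ (F(k) = 2/(-4 + (k - k)) = 2/(-4 + 0) = 2/(-4) = 2*(-¼) = -½)
l(W) = 6 (l(W) = 5/1 + 1 = 5*1 + 1 = 5 + 1 = 6)
654*(l(38) + F(19)) = 654*(6 - ½) = 654*(11/2) = 3597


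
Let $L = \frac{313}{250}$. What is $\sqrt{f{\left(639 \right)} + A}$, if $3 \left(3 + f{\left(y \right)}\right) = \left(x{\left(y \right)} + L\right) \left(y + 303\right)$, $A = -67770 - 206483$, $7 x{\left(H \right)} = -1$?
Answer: $\frac{i \sqrt{8388424205}}{175} \approx 523.36 i$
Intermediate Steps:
$L = \frac{313}{250}$ ($L = 313 \cdot \frac{1}{250} = \frac{313}{250} \approx 1.252$)
$x{\left(H \right)} = - \frac{1}{7}$ ($x{\left(H \right)} = \frac{1}{7} \left(-1\right) = - \frac{1}{7}$)
$A = -274253$
$f{\left(y \right)} = \frac{190791}{1750} + \frac{647 y}{1750}$ ($f{\left(y \right)} = -3 + \frac{\left(- \frac{1}{7} + \frac{313}{250}\right) \left(y + 303\right)}{3} = -3 + \frac{\frac{1941}{1750} \left(303 + y\right)}{3} = -3 + \frac{\frac{588123}{1750} + \frac{1941 y}{1750}}{3} = -3 + \left(\frac{196041}{1750} + \frac{647 y}{1750}\right) = \frac{190791}{1750} + \frac{647 y}{1750}$)
$\sqrt{f{\left(639 \right)} + A} = \sqrt{\left(\frac{190791}{1750} + \frac{647}{1750} \cdot 639\right) - 274253} = \sqrt{\left(\frac{190791}{1750} + \frac{413433}{1750}\right) - 274253} = \sqrt{\frac{302112}{875} - 274253} = \sqrt{- \frac{239669263}{875}} = \frac{i \sqrt{8388424205}}{175}$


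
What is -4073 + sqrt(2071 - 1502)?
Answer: -4073 + sqrt(569) ≈ -4049.1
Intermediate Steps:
-4073 + sqrt(2071 - 1502) = -4073 + sqrt(569)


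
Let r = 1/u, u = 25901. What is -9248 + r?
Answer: -239532447/25901 ≈ -9248.0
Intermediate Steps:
r = 1/25901 ≈ 3.8609e-5
-9248 + r = -9248 + 1/25901 = -239532447/25901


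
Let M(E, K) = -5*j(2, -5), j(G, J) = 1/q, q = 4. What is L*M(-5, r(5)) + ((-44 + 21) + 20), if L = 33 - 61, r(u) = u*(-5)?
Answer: 32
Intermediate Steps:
r(u) = -5*u
j(G, J) = 1/4
L = -28
M(E, K) = -5/4 (M(E, K) = -5*1/4 = -5/4)
L*M(-5, r(5)) + ((-44 + 21) + 20) = -28*(-5/4) + ((-44 + 21) + 20) = 35 + (-23 + 20) = 35 - 3 = 32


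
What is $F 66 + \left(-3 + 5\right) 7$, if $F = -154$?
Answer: $-10150$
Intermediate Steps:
$F 66 + \left(-3 + 5\right) 7 = \left(-154\right) 66 + \left(-3 + 5\right) 7 = -10164 + 2 \cdot 7 = -10164 + 14 = -10150$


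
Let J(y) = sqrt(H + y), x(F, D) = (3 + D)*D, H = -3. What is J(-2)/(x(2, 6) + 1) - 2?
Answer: -2 + I*sqrt(5)/55 ≈ -2.0 + 0.040656*I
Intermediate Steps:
x(F, D) = D*(3 + D)
J(y) = sqrt(-3 + y)
J(-2)/(x(2, 6) + 1) - 2 = sqrt(-3 - 2)/(6*(3 + 6) + 1) - 2 = sqrt(-5)/(6*9 + 1) - 2 = (I*sqrt(5))/(54 + 1) - 2 = (I*sqrt(5))/55 - 2 = (I*sqrt(5))*(1/55) - 2 = I*sqrt(5)/55 - 2 = -2 + I*sqrt(5)/55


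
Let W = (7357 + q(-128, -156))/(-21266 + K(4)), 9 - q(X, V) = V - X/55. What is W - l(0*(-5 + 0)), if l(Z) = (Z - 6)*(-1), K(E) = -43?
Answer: -7445552/1171995 ≈ -6.3529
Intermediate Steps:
q(X, V) = 9 - V + X/55 (q(X, V) = 9 - (V - X/55) = 9 + (-V + X/55) = 9 - V + X/55)
l(Z) = 6 - Z (l(Z) = (-6 + Z)*(-1) = 6 - Z)
W = -413582/1171995 (W = (7357 + (9 - 1*(-156) + (1/55)*(-128)))/(-21266 - 43) = (7357 + (9 + 156 - 128/55))/(-21309) = (7357 + 8947/55)*(-1/21309) = (413582/55)*(-1/21309) = -413582/1171995 ≈ -0.35289)
W - l(0*(-5 + 0)) = -413582/1171995 - (6 - 0*(-5 + 0)) = -413582/1171995 - (6 - 0*(-5)) = -413582/1171995 - (6 - 1*0) = -413582/1171995 - (6 + 0) = -413582/1171995 - 1*6 = -413582/1171995 - 6 = -7445552/1171995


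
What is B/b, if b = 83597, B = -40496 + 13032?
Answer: -27464/83597 ≈ -0.32853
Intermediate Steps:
B = -27464
B/b = -27464/83597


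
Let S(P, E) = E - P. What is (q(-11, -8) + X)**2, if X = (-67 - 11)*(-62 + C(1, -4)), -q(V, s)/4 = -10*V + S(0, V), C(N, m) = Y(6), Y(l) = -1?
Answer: 20412324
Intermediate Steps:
C(N, m) = -1
q(V, s) = 36*V (q(V, s) = -4*(-10*V + (V - 1*0)) = -4*(-10*V + (V + 0)) = -4*(-10*V + V) = -(-36)*V = 36*V)
X = 4914 (X = (-67 - 11)*(-62 - 1) = -78*(-63) = 4914)
(q(-11, -8) + X)**2 = (36*(-11) + 4914)**2 = (-396 + 4914)**2 = 4518**2 = 20412324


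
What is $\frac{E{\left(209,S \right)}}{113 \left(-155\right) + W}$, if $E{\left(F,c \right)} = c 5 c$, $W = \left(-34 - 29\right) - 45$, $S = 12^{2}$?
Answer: $- \frac{103680}{17623} \approx -5.8832$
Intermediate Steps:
$S = 144$
$W = -108$ ($W = -63 - 45 = -108$)
$E{\left(F,c \right)} = 5 c^{2}$ ($E{\left(F,c \right)} = 5 c c = 5 c^{2}$)
$\frac{E{\left(209,S \right)}}{113 \left(-155\right) + W} = \frac{5 \cdot 144^{2}}{113 \left(-155\right) - 108} = \frac{5 \cdot 20736}{-17515 - 108} = \frac{103680}{-17623} = 103680 \left(- \frac{1}{17623}\right) = - \frac{103680}{17623}$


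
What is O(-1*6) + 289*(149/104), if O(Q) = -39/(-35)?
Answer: 1511191/3640 ≈ 415.16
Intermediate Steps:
O(Q) = 39/35 (O(Q) = -39*(-1/35) = 39/35)
O(-1*6) + 289*(149/104) = 39/35 + 289*(149/104) = 39/35 + 43061/104 = 1511191/3640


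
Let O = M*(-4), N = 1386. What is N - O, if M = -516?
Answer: -678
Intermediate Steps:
O = 2064 (O = -516*(-4) = 2064)
N - O = 1386 - 1*2064 = 1386 - 2064 = -678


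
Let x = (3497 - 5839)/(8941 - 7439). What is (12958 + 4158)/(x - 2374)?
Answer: -12854116/1784045 ≈ -7.2050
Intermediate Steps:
x = -1171/751 (x = -2342/1502 = -2342*1/1502 = -1171/751 ≈ -1.5593)
(12958 + 4158)/(x - 2374) = (12958 + 4158)/(-1171/751 - 2374) = 17116/(-1784045/751) = 17116*(-751/1784045) = -12854116/1784045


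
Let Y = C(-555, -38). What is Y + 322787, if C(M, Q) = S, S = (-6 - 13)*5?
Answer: 322692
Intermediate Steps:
S = -95 (S = -19*5 = -95)
C(M, Q) = -95
Y = -95
Y + 322787 = -95 + 322787 = 322692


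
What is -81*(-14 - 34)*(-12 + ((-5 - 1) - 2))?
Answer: -77760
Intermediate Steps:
-81*(-14 - 34)*(-12 + ((-5 - 1) - 2)) = -(-3888)*(-12 + (-6 - 2)) = -(-3888)*(-12 - 8) = -(-3888)*(-20) = -81*960 = -77760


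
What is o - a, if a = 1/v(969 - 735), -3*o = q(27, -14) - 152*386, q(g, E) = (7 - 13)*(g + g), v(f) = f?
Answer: 4601687/234 ≈ 19665.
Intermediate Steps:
q(g, E) = -12*g
o = 58996/3 (o = -(-12*27 - 152*386)/3 = -(-324 - 58672)/3 = -⅓*(-58996) = 58996/3 ≈ 19665.)
a = 1/234 (a = 1/(969 - 735) = 1/234 ≈ 0.0042735)
o - a = 58996/3 - 1*1/234 = 58996/3 - 1/234 = 4601687/234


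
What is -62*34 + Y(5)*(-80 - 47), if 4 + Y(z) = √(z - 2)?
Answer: -1600 - 127*√3 ≈ -1820.0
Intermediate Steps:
Y(z) = -4 + √(-2 + z) (Y(z) = -4 + √(z - 2) = -4 + √(-2 + z))
-62*34 + Y(5)*(-80 - 47) = -62*34 + (-4 + √(-2 + 5))*(-80 - 47) = -2108 + (-4 + √3)*(-127) = -2108 + (508 - 127*√3) = -1600 - 127*√3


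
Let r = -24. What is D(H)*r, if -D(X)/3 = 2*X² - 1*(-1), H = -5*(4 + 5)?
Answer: 291672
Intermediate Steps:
H = -45 (H = -5*9 = -45)
D(X) = -3 - 6*X² (D(X) = -3*(2*X² - 1*(-1)) = -3*(2*X² + 1) = -3*(1 + 2*X²) = -3 - 6*X²)
D(H)*r = (-3 - 6*(-45)²)*(-24) = (-3 - 6*2025)*(-24) = (-3 - 12150)*(-24) = -12153*(-24) = 291672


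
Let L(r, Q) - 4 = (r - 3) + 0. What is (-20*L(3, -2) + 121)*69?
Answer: 2829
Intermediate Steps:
L(r, Q) = 1 + r (L(r, Q) = 4 + ((r - 3) + 0) = 4 + ((-3 + r) + 0) = 4 + (-3 + r) = 1 + r)
(-20*L(3, -2) + 121)*69 = (-20*(1 + 3) + 121)*69 = (-20*4 + 121)*69 = (-80 + 121)*69 = 41*69 = 2829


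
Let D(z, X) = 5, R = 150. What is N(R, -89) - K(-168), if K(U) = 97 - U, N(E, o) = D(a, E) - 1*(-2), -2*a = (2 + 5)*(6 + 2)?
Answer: -258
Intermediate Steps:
a = -28 (a = -(2 + 5)*(6 + 2)/2 = -7*8/2 = -½*56 = -28)
N(E, o) = 7 (N(E, o) = 5 - 1*(-2) = 5 + 2 = 7)
N(R, -89) - K(-168) = 7 - (97 - 1*(-168)) = 7 - (97 + 168) = 7 - 1*265 = 7 - 265 = -258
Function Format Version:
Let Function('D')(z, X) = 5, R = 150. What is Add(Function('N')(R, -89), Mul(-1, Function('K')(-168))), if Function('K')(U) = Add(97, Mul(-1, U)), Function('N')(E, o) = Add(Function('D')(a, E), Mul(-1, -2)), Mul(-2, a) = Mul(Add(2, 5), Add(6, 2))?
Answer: -258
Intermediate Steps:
a = -28 (a = Mul(Rational(-1, 2), Mul(Add(2, 5), Add(6, 2))) = Mul(Rational(-1, 2), Mul(7, 8)) = Mul(Rational(-1, 2), 56) = -28)
Function('N')(E, o) = 7 (Function('N')(E, o) = Add(5, Mul(-1, -2)) = Add(5, 2) = 7)
Add(Function('N')(R, -89), Mul(-1, Function('K')(-168))) = Add(7, Mul(-1, Add(97, Mul(-1, -168)))) = Add(7, Mul(-1, Add(97, 168))) = Add(7, Mul(-1, 265)) = Add(7, -265) = -258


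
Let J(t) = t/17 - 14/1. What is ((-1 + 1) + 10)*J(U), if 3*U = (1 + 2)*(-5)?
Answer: -2430/17 ≈ -142.94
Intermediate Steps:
U = -5 (U = ((1 + 2)*(-5))/3 = (3*(-5))/3 = (⅓)*(-15) = -5)
J(t) = -14 + t/17 (J(t) = t*(1/17) - 14*1 = t/17 - 14 = -14 + t/17)
((-1 + 1) + 10)*J(U) = ((-1 + 1) + 10)*(-14 + (1/17)*(-5)) = (0 + 10)*(-14 - 5/17) = 10*(-243/17) = -2430/17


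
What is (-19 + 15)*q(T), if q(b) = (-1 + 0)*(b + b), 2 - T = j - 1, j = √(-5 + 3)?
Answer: 24 - 8*I*√2 ≈ 24.0 - 11.314*I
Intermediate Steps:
j = I*√2 (j = √(-2) = I*√2 ≈ 1.4142*I)
T = 3 - I*√2 (T = 2 - (I*√2 - 1) = 2 - (-1 + I*√2) = 2 + (1 - I*√2) = 3 - I*√2 ≈ 3.0 - 1.4142*I)
q(b) = -2*b
(-19 + 15)*q(T) = (-19 + 15)*(-2*(3 - I*√2)) = -4*(-6 + 2*I*√2) = 24 - 8*I*√2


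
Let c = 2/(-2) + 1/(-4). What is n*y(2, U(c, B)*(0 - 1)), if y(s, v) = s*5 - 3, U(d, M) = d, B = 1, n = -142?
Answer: -994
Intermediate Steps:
c = -5/4 (c = 2*(-1/2) + 1*(-1/4) = -1 - 1/4 = -5/4 ≈ -1.2500)
y(s, v) = -3 + 5*s (y(s, v) = 5*s - 3 = -3 + 5*s)
n*y(2, U(c, B)*(0 - 1)) = -142*(-3 + 5*2) = -142*(-3 + 10) = -142*7 = -994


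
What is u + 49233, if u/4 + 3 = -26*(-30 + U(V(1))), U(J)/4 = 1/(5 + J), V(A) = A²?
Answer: 156815/3 ≈ 52272.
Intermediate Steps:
U(J) = 4/(5 + J)
u = 9116/3 (u = -12 + 4*(-26*(-30 + 4/(5 + 1²))) = -12 + 4*(-26*(-30 + 4/(5 + 1))) = -12 + 4*(-26*(-30 + 4/6)) = -12 + 4*(-26*(-30 + 4*(⅙))) = -12 + 4*(-26*(-30 + ⅔)) = -12 + 4*(-26*(-88/3)) = -12 + 4*(2288/3) = -12 + 9152/3 = 9116/3 ≈ 3038.7)
u + 49233 = 9116/3 + 49233 = 156815/3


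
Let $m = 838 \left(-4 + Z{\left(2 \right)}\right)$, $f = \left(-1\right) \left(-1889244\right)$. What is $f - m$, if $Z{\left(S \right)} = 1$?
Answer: $1891758$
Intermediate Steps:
$f = 1889244$
$m = -2514$ ($m = 838 \left(-4 + 1\right) = 838 \left(-3\right) = -2514$)
$f - m = 1889244 - -2514 = 1889244 + 2514 = 1891758$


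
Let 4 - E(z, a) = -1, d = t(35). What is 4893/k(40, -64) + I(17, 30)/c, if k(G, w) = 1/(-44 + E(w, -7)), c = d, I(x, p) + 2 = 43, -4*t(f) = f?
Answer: -6679109/35 ≈ -1.9083e+5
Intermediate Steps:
t(f) = -f/4
d = -35/4 (d = -1/4*35 = -35/4 ≈ -8.7500)
I(x, p) = 41 (I(x, p) = -2 + 43 = 41)
c = -35/4 ≈ -8.7500
E(z, a) = 5 (E(z, a) = 4 - 1*(-1) = 4 + 1 = 5)
k(G, w) = -1/39 (k(G, w) = 1/(-44 + 5) = 1/(-39) = -1/39)
4893/k(40, -64) + I(17, 30)/c = 4893/(-1/39) + 41/(-35/4) = 4893*(-39) + 41*(-4/35) = -190827 - 164/35 = -6679109/35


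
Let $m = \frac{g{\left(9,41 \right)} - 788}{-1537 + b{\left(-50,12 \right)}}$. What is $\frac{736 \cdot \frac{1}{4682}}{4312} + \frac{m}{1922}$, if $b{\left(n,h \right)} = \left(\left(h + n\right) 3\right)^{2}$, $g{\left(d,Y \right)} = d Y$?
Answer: $\frac{69202761}{3970015858886} \approx 1.7431 \cdot 10^{-5}$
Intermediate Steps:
$g{\left(d,Y \right)} = Y d$
$b{\left(n,h \right)} = \left(3 h + 3 n\right)^{2}$
$m = - \frac{419}{11459}$ ($m = \frac{41 \cdot 9 - 788}{-1537 + 9 \left(12 - 50\right)^{2}} = \frac{369 - 788}{-1537 + 9 \left(-38\right)^{2}} = - \frac{419}{-1537 + 9 \cdot 1444} = - \frac{419}{-1537 + 12996} = - \frac{419}{11459} \approx -0.036565$)
$\frac{736 \cdot \frac{1}{4682}}{4312} + \frac{m}{1922} = \frac{736 \cdot \frac{1}{4682}}{4312} - \frac{419}{11459 \cdot 1922} = 736 \cdot \frac{1}{4682} \cdot \frac{1}{4312} - \frac{419}{22024198} = \frac{368}{2341} \cdot \frac{1}{4312} - \frac{419}{22024198} = \frac{46}{1261799} - \frac{419}{22024198} = \frac{69202761}{3970015858886}$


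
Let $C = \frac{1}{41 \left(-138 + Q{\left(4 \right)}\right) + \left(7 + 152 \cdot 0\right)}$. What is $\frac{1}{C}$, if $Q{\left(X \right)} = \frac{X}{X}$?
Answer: $-5610$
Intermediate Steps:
$Q{\left(X \right)} = 1$
$C = - \frac{1}{5610}$ ($C = \frac{1}{41 \left(-138 + 1\right) + \left(7 + 152 \cdot 0\right)} = \frac{1}{41 \left(-137\right) + \left(7 + 0\right)} = \frac{1}{-5617 + 7} = \frac{1}{-5610} = - \frac{1}{5610} \approx -0.00017825$)
$\frac{1}{C} = \frac{1}{- \frac{1}{5610}} = -5610$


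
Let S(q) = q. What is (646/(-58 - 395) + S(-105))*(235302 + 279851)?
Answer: -24836041283/453 ≈ -5.4826e+7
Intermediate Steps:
(646/(-58 - 395) + S(-105))*(235302 + 279851) = (646/(-58 - 395) - 105)*(235302 + 279851) = (646/(-453) - 105)*515153 = (646*(-1/453) - 105)*515153 = (-646/453 - 105)*515153 = -48211/453*515153 = -24836041283/453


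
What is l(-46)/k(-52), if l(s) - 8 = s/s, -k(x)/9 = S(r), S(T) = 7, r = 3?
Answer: -⅐ ≈ -0.14286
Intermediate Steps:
k(x) = -63 (k(x) = -9*7 = -63)
l(s) = 9 (l(s) = 8 + s/s = 8 + 1 = 9)
l(-46)/k(-52) = 9/(-63) = 9*(-1/63) = -⅐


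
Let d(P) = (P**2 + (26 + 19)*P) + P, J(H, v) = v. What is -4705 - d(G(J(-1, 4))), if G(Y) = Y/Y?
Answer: -4752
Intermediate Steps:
G(Y) = 1
d(P) = P**2 + 46*P (d(P) = (P**2 + 45*P) + P = P**2 + 46*P)
-4705 - d(G(J(-1, 4))) = -4705 - (46 + 1) = -4705 - 47 = -4752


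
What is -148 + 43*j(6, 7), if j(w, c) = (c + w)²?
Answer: 7119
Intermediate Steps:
-148 + 43*j(6, 7) = -148 + 43*(7 + 6)² = -148 + 43*13² = -148 + 43*169 = -148 + 7267 = 7119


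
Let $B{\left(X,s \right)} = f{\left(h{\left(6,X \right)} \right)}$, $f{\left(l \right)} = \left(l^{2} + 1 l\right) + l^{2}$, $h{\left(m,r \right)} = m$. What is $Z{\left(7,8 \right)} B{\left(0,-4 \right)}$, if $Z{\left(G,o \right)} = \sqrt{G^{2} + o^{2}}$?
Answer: $78 \sqrt{113} \approx 829.15$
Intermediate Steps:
$f{\left(l \right)} = l + 2 l^{2}$ ($f{\left(l \right)} = \left(l^{2} + l\right) + l^{2} = \left(l + l^{2}\right) + l^{2} = l + 2 l^{2}$)
$B{\left(X,s \right)} = 78$ ($B{\left(X,s \right)} = 6 \left(1 + 2 \cdot 6\right) = 6 \left(1 + 12\right) = 6 \cdot 13 = 78$)
$Z{\left(7,8 \right)} B{\left(0,-4 \right)} = \sqrt{7^{2} + 8^{2}} \cdot 78 = \sqrt{49 + 64} \cdot 78 = \sqrt{113} \cdot 78 = 78 \sqrt{113}$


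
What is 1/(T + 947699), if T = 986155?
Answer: 1/1933854 ≈ 5.1710e-7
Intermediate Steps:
1/(T + 947699) = 1/(986155 + 947699) = 1/1933854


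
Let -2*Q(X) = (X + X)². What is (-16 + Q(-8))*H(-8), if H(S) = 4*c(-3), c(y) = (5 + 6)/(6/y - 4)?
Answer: 1056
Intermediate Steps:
c(y) = 11/(-4 + 6/y)
H(S) = -22/3 (H(S) = 4*(-11*(-3)/(-6 + 4*(-3))) = 4*(-11*(-3)/(-6 - 12)) = 4*(-11*(-3)/(-18)) = 4*(-11*(-3)*(-1/18)) = 4*(-11/6) = -22/3)
Q(X) = -2*X² (Q(X) = -(X + X)²/2 = -4*X²/2 = -2*X²)
(-16 + Q(-8))*H(-8) = (-16 - 2*(-8)²)*(-22/3) = (-16 - 2*64)*(-22/3) = (-16 - 128)*(-22/3) = -144*(-22/3) = 1056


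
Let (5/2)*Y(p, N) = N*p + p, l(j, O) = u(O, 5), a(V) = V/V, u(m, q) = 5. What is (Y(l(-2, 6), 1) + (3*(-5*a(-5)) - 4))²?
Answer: 225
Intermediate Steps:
a(V) = 1
l(j, O) = 5
Y(p, N) = 2*p/5 + 2*N*p/5 (Y(p, N) = 2*(N*p + p)/5 = 2*(p + N*p)/5 = 2*p/5 + 2*N*p/5)
(Y(l(-2, 6), 1) + (3*(-5*a(-5)) - 4))² = ((⅖)*5*(1 + 1) + (3*(-5*1) - 4))² = ((⅖)*5*2 + (3*(-5) - 4))² = (4 + (-15 - 4))² = (4 - 19)² = (-15)² = 225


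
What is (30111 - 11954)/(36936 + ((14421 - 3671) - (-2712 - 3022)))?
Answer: 18157/53420 ≈ 0.33989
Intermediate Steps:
(30111 - 11954)/(36936 + ((14421 - 3671) - (-2712 - 3022))) = 18157/(36936 + (10750 - 1*(-5734))) = 18157/(36936 + (10750 + 5734)) = 18157/(36936 + 16484) = 18157/53420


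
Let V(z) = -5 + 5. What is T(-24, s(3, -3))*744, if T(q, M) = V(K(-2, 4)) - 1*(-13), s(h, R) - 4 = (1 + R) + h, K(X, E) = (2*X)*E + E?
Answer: 9672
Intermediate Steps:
K(X, E) = E + 2*E*X (K(X, E) = 2*E*X + E = E + 2*E*X)
s(h, R) = 5 + R + h (s(h, R) = 4 + ((1 + R) + h) = 4 + (1 + R + h) = 5 + R + h)
V(z) = 0
T(q, M) = 13 (T(q, M) = 0 - 1*(-13) = 0 + 13 = 13)
T(-24, s(3, -3))*744 = 13*744 = 9672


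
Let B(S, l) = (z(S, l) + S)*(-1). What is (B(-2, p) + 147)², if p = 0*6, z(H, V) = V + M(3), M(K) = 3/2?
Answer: 87025/4 ≈ 21756.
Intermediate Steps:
M(K) = 3/2 (M(K) = 3*(½) = 3/2)
z(H, V) = 3/2 + V (z(H, V) = V + 3/2 = 3/2 + V)
p = 0
B(S, l) = -3/2 - S - l (B(S, l) = ((3/2 + l) + S)*(-1) = (3/2 + S + l)*(-1) = -3/2 - S - l)
(B(-2, p) + 147)² = ((-3/2 - 1*(-2) - 1*0) + 147)² = ((-3/2 + 2 + 0) + 147)² = (½ + 147)² = (295/2)² = 87025/4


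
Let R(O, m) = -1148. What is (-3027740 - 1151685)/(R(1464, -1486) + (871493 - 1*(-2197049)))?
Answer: -4179425/3067394 ≈ -1.3625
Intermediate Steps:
(-3027740 - 1151685)/(R(1464, -1486) + (871493 - 1*(-2197049))) = (-3027740 - 1151685)/(-1148 + (871493 - 1*(-2197049))) = -4179425/(-1148 + (871493 + 2197049)) = -4179425/(-1148 + 3068542) = -4179425/3067394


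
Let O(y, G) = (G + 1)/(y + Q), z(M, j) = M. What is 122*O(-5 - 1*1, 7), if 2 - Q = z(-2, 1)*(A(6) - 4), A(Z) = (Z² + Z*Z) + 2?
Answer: 122/17 ≈ 7.1765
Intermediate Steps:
A(Z) = 2 + 2*Z² (A(Z) = (Z² + Z²) + 2 = 2*Z² + 2 = 2 + 2*Z²)
Q = 142 (Q = 2 - (-2)*((2 + 2*6²) - 4) = 2 - (-2)*((2 + 2*36) - 4) = 2 - (-2)*((2 + 72) - 4) = 2 - (-2)*(74 - 4) = 2 - (-2)*70 = 2 - 1*(-140) = 2 + 140 = 142)
O(y, G) = (1 + G)/(142 + y) (O(y, G) = (G + 1)/(y + 142) = (1 + G)/(142 + y))
122*O(-5 - 1*1, 7) = 122*((1 + 7)/(142 + (-5 - 1*1))) = 122*(8/(142 + (-5 - 1))) = 122*(8/(142 - 6)) = 122*(8/136) = 122*((1/136)*8) = 122*(1/17) = 122/17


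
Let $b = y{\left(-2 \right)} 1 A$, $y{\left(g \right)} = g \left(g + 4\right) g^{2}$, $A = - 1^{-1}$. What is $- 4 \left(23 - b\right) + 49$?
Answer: $21$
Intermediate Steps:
$A = -1$ ($A = \left(-1\right) 1 = -1$)
$y{\left(g \right)} = g^{3} \left(4 + g\right)$ ($y{\left(g \right)} = g \left(4 + g\right) g^{2} = g^{3} \left(4 + g\right)$)
$b = 16$ ($b = \left(-2\right)^{3} \left(4 - 2\right) 1 \left(-1\right) = \left(-8\right) 2 \cdot 1 \left(-1\right) = \left(-16\right) 1 \left(-1\right) = \left(-16\right) \left(-1\right) = 16$)
$- 4 \left(23 - b\right) + 49 = - 4 \left(23 - 16\right) + 49 = \left(-4\right) 7 + 49 = -28 + 49 = 21$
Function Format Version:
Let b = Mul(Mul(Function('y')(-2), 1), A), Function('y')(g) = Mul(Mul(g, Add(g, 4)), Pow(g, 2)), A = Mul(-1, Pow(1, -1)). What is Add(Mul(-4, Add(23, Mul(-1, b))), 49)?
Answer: 21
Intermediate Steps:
A = -1 (A = Mul(-1, 1) = -1)
Function('y')(g) = Mul(Pow(g, 3), Add(4, g)) (Function('y')(g) = Mul(Mul(g, Add(4, g)), Pow(g, 2)) = Mul(Pow(g, 3), Add(4, g)))
b = 16 (b = Mul(Mul(Mul(Pow(-2, 3), Add(4, -2)), 1), -1) = Mul(Mul(Mul(-8, 2), 1), -1) = Mul(Mul(-16, 1), -1) = Mul(-16, -1) = 16)
Add(Mul(-4, Add(23, Mul(-1, b))), 49) = Add(Mul(-4, Add(23, Mul(-1, 16))), 49) = Add(Mul(-4, Add(23, -16)), 49) = Add(Mul(-4, 7), 49) = Add(-28, 49) = 21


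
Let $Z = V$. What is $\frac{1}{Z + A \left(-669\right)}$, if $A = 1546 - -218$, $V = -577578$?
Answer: $- \frac{1}{1757694} \approx -5.6893 \cdot 10^{-7}$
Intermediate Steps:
$A = 1764$ ($A = 1546 + 218 = 1764$)
$Z = -577578$
$\frac{1}{Z + A \left(-669\right)} = \frac{1}{-577578 + 1764 \left(-669\right)} = \frac{1}{-577578 - 1180116} = \frac{1}{-1757694} = - \frac{1}{1757694}$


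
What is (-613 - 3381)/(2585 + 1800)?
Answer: -3994/4385 ≈ -0.91083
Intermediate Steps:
(-613 - 3381)/(2585 + 1800) = -3994/4385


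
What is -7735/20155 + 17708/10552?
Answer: 13764251/10633778 ≈ 1.2944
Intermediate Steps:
-7735/20155 + 17708/10552 = -7735*1/20155 + 17708*(1/10552) = -1547/4031 + 4427/2638 = 13764251/10633778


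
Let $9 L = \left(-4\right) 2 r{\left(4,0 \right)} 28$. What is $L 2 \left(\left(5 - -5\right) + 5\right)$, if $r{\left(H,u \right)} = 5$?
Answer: $- \frac{11200}{3} \approx -3733.3$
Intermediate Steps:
$L = - \frac{1120}{9}$ ($L = \frac{\left(-4\right) 2 \cdot 5 \cdot 28}{9} = \frac{\left(-8\right) 5 \cdot 28}{9} = \frac{\left(-40\right) 28}{9} = \frac{1}{9} \left(-1120\right) = - \frac{1120}{9} \approx -124.44$)
$L 2 \left(\left(5 - -5\right) + 5\right) = - \frac{1120 \cdot 2 \left(\left(5 - -5\right) + 5\right)}{9} = - \frac{1120 \cdot 2 \left(\left(5 + 5\right) + 5\right)}{9} = - \frac{1120 \cdot 2 \left(10 + 5\right)}{9} = - \frac{1120 \cdot 2 \cdot 15}{9} = \left(- \frac{1120}{9}\right) 30 = - \frac{11200}{3}$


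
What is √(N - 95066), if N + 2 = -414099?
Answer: I*√509167 ≈ 713.56*I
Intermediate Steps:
N = -414101 (N = -2 - 414099 = -414101)
√(N - 95066) = √(-414101 - 95066) = √(-509167) = I*√509167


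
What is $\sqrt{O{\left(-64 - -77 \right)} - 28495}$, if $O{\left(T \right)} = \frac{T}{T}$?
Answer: $3 i \sqrt{3166} \approx 168.8 i$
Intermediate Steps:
$O{\left(T \right)} = 1$
$\sqrt{O{\left(-64 - -77 \right)} - 28495} = \sqrt{1 - 28495} = \sqrt{-28494} = 3 i \sqrt{3166}$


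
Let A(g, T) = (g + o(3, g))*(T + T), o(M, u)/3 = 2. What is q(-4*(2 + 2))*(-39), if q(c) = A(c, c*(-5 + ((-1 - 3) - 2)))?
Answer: 137280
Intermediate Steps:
o(M, u) = 6 (o(M, u) = 3*2 = 6)
A(g, T) = 2*T*(6 + g) (A(g, T) = (g + 6)*(T + T) = (6 + g)*(2*T) = 2*T*(6 + g))
q(c) = -22*c*(6 + c) (q(c) = 2*(c*(-5 + ((-1 - 3) - 2)))*(6 + c) = 2*(c*(-5 + (-4 - 2)))*(6 + c) = 2*(c*(-5 - 6))*(6 + c) = 2*(c*(-11))*(6 + c) = 2*(-11*c)*(6 + c) = -22*c*(6 + c))
q(-4*(2 + 2))*(-39) = -22*(-4*(2 + 2))*(6 - 4*(2 + 2))*(-39) = -22*(-4*4)*(6 - 4*4)*(-39) = -22*(-16)*(6 - 16)*(-39) = -22*(-16)*(-10)*(-39) = -3520*(-39) = 137280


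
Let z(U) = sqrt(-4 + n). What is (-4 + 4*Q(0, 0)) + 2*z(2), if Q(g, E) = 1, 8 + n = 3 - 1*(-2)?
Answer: 2*I*sqrt(7) ≈ 5.2915*I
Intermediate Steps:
n = -3 (n = -8 + (3 - 1*(-2)) = -8 + (3 + 2) = -8 + 5 = -3)
z(U) = I*sqrt(7) (z(U) = sqrt(-4 - 3) = sqrt(-7) = I*sqrt(7))
(-4 + 4*Q(0, 0)) + 2*z(2) = (-4 + 4*1) + 2*(I*sqrt(7)) = (-4 + 4) + 2*I*sqrt(7) = 0 + 2*I*sqrt(7) = 2*I*sqrt(7)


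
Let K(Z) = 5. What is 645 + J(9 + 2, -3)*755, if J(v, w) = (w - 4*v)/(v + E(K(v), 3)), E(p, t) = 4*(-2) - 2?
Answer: -34840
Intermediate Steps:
E(p, t) = -10 (E(p, t) = -8 - 2 = -10)
J(v, w) = (w - 4*v)/(-10 + v) (J(v, w) = (w - 4*v)/(v - 10) = (w - 4*v)/(-10 + v))
645 + J(9 + 2, -3)*755 = 645 + ((-3 - 4*(9 + 2))/(-10 + (9 + 2)))*755 = 645 + ((-3 - 4*11)/(-10 + 11))*755 = 645 + ((-3 - 44)/1)*755 = 645 + (1*(-47))*755 = 645 - 47*755 = 645 - 35485 = -34840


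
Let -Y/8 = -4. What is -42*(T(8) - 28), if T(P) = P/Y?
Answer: 2331/2 ≈ 1165.5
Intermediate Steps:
Y = 32 (Y = -8*(-4) = 32)
T(P) = P/32
-42*(T(8) - 28) = -42*((1/32)*8 - 28) = -42*(1/4 - 28) = -42*(-111/4) = 2331/2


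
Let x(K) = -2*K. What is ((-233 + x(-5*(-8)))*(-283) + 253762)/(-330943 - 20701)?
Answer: -342341/351644 ≈ -0.97354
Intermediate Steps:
((-233 + x(-5*(-8)))*(-283) + 253762)/(-330943 - 20701) = ((-233 - (-10)*(-8))*(-283) + 253762)/(-330943 - 20701) = ((-233 - 2*40)*(-283) + 253762)/(-351644) = ((-233 - 80)*(-283) + 253762)*(-1/351644) = (-313*(-283) + 253762)*(-1/351644) = (88579 + 253762)*(-1/351644) = 342341*(-1/351644) = -342341/351644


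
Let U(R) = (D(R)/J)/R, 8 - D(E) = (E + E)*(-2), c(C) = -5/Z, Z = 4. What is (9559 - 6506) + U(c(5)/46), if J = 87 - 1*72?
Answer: 75841/25 ≈ 3033.6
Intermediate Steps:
c(C) = -5/4
J = 15 (J = 87 - 72 = 15)
D(E) = 8 + 4*E (D(E) = 8 - (E + E)*(-2) = 8 - 2*E*(-2) = 8 - (-4)*E = 8 + 4*E)
U(R) = (8/15 + 4*R/15)/R (U(R) = ((8 + 4*R)/15)/R = ((8 + 4*R)*(1/15))/R = (8/15 + 4*R/15)/R)
(9559 - 6506) + U(c(5)/46) = (9559 - 6506) + 4*(2 - 5/4/46)/(15*((-5/4/46))) = 3053 + 4*(2 - 5/4*1/46)/(15*((-5/4*1/46))) = 3053 + 4*(2 - 5/184)/(15*(-5/184)) = 3053 + (4/15)*(-184/5)*(363/184) = 3053 - 484/25 = 75841/25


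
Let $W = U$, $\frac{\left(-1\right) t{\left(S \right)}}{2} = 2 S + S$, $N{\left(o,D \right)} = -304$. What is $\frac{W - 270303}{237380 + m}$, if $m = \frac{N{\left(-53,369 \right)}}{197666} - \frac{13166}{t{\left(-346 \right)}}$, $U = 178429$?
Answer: $- \frac{9425229997596}{24351843911105} \approx -0.38704$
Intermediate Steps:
$t{\left(S \right)} = - 6 S$ ($t{\left(S \right)} = - 2 \left(2 S + S\right) = - 2 \cdot 3 S = - 6 S$)
$m = - \frac{650775415}{102588654}$ ($m = - \frac{304}{197666} - \frac{13166}{\left(-6\right) \left(-346\right)} = \left(-304\right) \frac{1}{197666} - \frac{13166}{2076} = - \frac{152}{98833} - \frac{6583}{1038} = - \frac{650775415}{102588654} \approx -6.3435$)
$W = 178429$
$\frac{W - 270303}{237380 + m} = \frac{178429 - 270303}{237380 - \frac{650775415}{102588654}} = - \frac{91874}{\frac{24351843911105}{102588654}} = \left(-91874\right) \frac{102588654}{24351843911105} = - \frac{9425229997596}{24351843911105}$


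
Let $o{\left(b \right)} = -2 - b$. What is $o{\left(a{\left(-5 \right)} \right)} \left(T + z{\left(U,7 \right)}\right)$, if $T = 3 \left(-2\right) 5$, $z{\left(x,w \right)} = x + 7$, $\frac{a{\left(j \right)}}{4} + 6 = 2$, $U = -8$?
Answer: $-434$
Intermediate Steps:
$a{\left(j \right)} = -16$ ($a{\left(j \right)} = -24 + 4 \cdot 2 = -24 + 8 = -16$)
$z{\left(x,w \right)} = 7 + x$
$T = -30$ ($T = \left(-6\right) 5 = -30$)
$o{\left(a{\left(-5 \right)} \right)} \left(T + z{\left(U,7 \right)}\right) = \left(-2 - -16\right) \left(-30 + \left(7 - 8\right)\right) = \left(-2 + 16\right) \left(-30 - 1\right) = 14 \left(-31\right) = -434$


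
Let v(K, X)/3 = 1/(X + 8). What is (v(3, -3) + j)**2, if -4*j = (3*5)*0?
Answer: 9/25 ≈ 0.36000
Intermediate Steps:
v(K, X) = 3/(8 + X) (v(K, X) = 3/(X + 8) = 3/(8 + X))
j = 0 (j = -3*5*0/4 = -15*0/4 = -1/4*0 = 0)
(v(3, -3) + j)**2 = (3/(8 - 3) + 0)**2 = (3/5 + 0)**2 = (3/5)**2 = 9/25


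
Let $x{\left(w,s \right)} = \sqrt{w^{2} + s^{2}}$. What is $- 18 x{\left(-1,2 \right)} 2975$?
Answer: $- 53550 \sqrt{5} \approx -1.1974 \cdot 10^{5}$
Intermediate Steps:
$x{\left(w,s \right)} = \sqrt{s^{2} + w^{2}}$
$- 18 x{\left(-1,2 \right)} 2975 = - 18 \sqrt{2^{2} + \left(-1\right)^{2}} \cdot 2975 = - 18 \sqrt{4 + 1} \cdot 2975 = - 18 \sqrt{5} \cdot 2975 = - 53550 \sqrt{5}$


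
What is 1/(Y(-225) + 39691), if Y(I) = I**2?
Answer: 1/90316 ≈ 1.1072e-5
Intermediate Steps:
1/(Y(-225) + 39691) = 1/((-225)**2 + 39691) = 1/(50625 + 39691) = 1/90316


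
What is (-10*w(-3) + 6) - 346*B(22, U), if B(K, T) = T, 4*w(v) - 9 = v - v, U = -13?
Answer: 8963/2 ≈ 4481.5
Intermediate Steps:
w(v) = 9/4 (w(v) = 9/4 + (v - v)/4 = 9/4 + (¼)*0 = 9/4 + 0 = 9/4)
(-10*w(-3) + 6) - 346*B(22, U) = (-10*9/4 + 6) - 346*(-13) = (-45/2 + 6) + 4498 = -33/2 + 4498 = 8963/2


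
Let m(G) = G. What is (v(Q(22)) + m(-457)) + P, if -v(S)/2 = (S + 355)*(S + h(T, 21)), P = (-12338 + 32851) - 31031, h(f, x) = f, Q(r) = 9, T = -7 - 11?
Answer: -4423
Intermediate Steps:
T = -18
P = -10518 (P = 20513 - 31031 = -10518)
v(S) = -2*(-18 + S)*(355 + S) (v(S) = -2*(S + 355)*(S - 18) = -2*(355 + S)*(-18 + S) = -2*(-18 + S)*(355 + S))
(v(Q(22)) + m(-457)) + P = ((12780 - 674*9 - 2*9**2) - 457) - 10518 = ((12780 - 6066 - 2*81) - 457) - 10518 = ((12780 - 6066 - 162) - 457) - 10518 = (6552 - 457) - 10518 = 6095 - 10518 = -4423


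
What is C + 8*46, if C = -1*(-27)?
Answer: 395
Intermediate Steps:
C = 27
C + 8*46 = 27 + 8*46 = 27 + 368 = 395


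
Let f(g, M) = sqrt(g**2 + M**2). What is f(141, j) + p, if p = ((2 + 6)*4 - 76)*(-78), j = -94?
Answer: 3432 + 47*sqrt(13) ≈ 3601.5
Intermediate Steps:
f(g, M) = sqrt(M**2 + g**2)
p = 3432 (p = (8*4 - 76)*(-78) = (32 - 76)*(-78) = -44*(-78) = 3432)
f(141, j) + p = sqrt((-94)**2 + 141**2) + 3432 = sqrt(8836 + 19881) + 3432 = sqrt(28717) + 3432 = 47*sqrt(13) + 3432 = 3432 + 47*sqrt(13)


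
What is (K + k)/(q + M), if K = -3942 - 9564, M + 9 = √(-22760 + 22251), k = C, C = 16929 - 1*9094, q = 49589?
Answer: -281168180/2458176909 + 5671*I*√509/2458176909 ≈ -0.11438 + 5.2048e-5*I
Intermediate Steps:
C = 7835 (C = 16929 - 9094 = 7835)
k = 7835
M = -9 + I*√509 (M = -9 + √(-22760 + 22251) = -9 + √(-509) = -9 + I*√509 ≈ -9.0 + 22.561*I)
K = -13506
(K + k)/(q + M) = (-13506 + 7835)/(49589 + (-9 + I*√509)) = -5671/(49580 + I*√509)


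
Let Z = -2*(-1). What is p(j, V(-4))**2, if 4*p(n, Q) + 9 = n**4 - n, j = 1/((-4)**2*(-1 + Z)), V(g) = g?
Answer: 352739778561/68719476736 ≈ 5.1330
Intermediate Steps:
Z = 2
j = 1/16 (j = 1/((-4)**2*(-1 + 2)) = 1/(16*1) = 1/16 ≈ 0.062500)
p(n, Q) = -9/4 - n/4 + n**4/4 (p(n, Q) = -9/4 + (n**4 - n)/4 = -9/4 + (-n/4 + n**4/4) = -9/4 - n/4 + n**4/4)
p(j, V(-4))**2 = (-9/4 - 1/4*1/16 + (1/16)**4/4)**2 = (-9/4 - 1/64 + (1/4)*(1/65536))**2 = (-9/4 - 1/64 + 1/262144)**2 = (-593919/262144)**2 = 352739778561/68719476736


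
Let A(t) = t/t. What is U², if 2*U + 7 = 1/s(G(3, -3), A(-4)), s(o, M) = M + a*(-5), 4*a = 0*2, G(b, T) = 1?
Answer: 9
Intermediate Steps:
A(t) = 1
a = 0 (a = (0*2)/4 = (¼)*0 = 0)
s(o, M) = M (s(o, M) = M + 0*(-5) = M + 0 = M)
U = -3 (U = -7/2 + (½)/1 = -7/2 + (½)*1 = -7/2 + ½ = -3)
U² = (-3)² = 9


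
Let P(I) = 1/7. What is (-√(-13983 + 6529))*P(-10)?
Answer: -I*√7454/7 ≈ -12.334*I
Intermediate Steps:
P(I) = ⅐
(-√(-13983 + 6529))*P(-10) = -√(-13983 + 6529)*(⅐) = -√(-7454)*(⅐) = -I*√7454*(⅐) = -I*√7454/7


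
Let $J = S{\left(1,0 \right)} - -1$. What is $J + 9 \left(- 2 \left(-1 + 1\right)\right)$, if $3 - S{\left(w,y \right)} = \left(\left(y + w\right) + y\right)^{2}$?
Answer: $3$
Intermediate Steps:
$S{\left(w,y \right)} = 3 - \left(w + 2 y\right)^{2}$ ($S{\left(w,y \right)} = 3 - \left(\left(y + w\right) + y\right)^{2} = 3 - \left(\left(w + y\right) + y\right)^{2} = 3 - \left(w + 2 y\right)^{2}$)
$J = 3$ ($J = \left(3 - \left(1 + 2 \cdot 0\right)^{2}\right) - -1 = \left(3 - \left(1 + 0\right)^{2}\right) + 1 = \left(3 - 1^{2}\right) + 1 = \left(3 - 1\right) + 1 = 2 + 1 = 3$)
$J + 9 \left(- 2 \left(-1 + 1\right)\right) = 3 + 9 \left(- 2 \left(-1 + 1\right)\right) = 3 + 9 \left(\left(-2\right) 0\right) = 3 + 9 \cdot 0 = 3 + 0 = 3$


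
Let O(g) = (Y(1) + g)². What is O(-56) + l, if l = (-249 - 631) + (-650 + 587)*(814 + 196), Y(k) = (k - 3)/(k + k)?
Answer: -61261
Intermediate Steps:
Y(k) = (-3 + k)/(2*k) (Y(k) = (-3 + k)/((2*k)) = (-3 + k)*(1/(2*k)) = (-3 + k)/(2*k))
l = -64510 (l = -880 - 63*1010 = -880 - 63630 = -64510)
O(g) = (-1 + g)² (O(g) = ((½)*(-3 + 1)/1 + g)² = ((½)*1*(-2) + g)² = (-1 + g)²)
O(-56) + l = (-1 - 56)² - 64510 = (-57)² - 64510 = 3249 - 64510 = -61261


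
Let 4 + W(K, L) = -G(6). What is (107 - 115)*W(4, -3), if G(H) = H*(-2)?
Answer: -64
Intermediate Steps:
G(H) = -2*H
W(K, L) = 8 (W(K, L) = -4 - (-2)*6 = -4 - 1*(-12) = -4 + 12 = 8)
(107 - 115)*W(4, -3) = (107 - 115)*8 = -8*8 = -64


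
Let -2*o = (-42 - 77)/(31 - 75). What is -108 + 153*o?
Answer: -27711/88 ≈ -314.90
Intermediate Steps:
o = -119/88 (o = -(-42 - 77)/(2*(31 - 75)) = -(-119)/(2*(-44)) = -(-119)*(-1)/(2*44) = -½*119/44 = -119/88 ≈ -1.3523)
-108 + 153*o = -108 + 153*(-119/88) = -108 - 18207/88 = -27711/88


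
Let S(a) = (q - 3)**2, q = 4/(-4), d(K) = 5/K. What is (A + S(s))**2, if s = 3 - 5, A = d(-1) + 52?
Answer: 3969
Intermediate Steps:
A = 47 (A = 5/(-1) + 52 = 5*(-1) + 52 = -5 + 52 = 47)
q = -1 (q = 4*(-1/4) = -1)
s = -2
S(a) = 16 (S(a) = (-1 - 3)**2 = (-4)**2 = 16)
(A + S(s))**2 = (47 + 16)**2 = 63**2 = 3969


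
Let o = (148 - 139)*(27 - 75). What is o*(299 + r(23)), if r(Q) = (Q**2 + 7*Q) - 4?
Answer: -425520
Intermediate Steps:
o = -432 (o = 9*(-48) = -432)
r(Q) = -4 + Q**2 + 7*Q
o*(299 + r(23)) = -432*(299 + (-4 + 23**2 + 7*23)) = -432*(299 + (-4 + 529 + 161)) = -432*(299 + 686) = -432*985 = -425520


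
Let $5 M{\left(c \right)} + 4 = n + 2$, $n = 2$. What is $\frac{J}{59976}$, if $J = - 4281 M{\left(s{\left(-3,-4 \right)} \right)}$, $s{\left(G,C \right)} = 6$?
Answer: $0$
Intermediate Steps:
$M{\left(c \right)} = 0$ ($M{\left(c \right)} = - \frac{4}{5} + \frac{2 + 2}{5} = - \frac{4}{5} + \frac{1}{5} \cdot 4 = - \frac{4}{5} + \frac{4}{5} = 0$)
$J = 0$ ($J = \left(-4281\right) 0 = 0$)
$\frac{J}{59976} = \frac{0}{59976} = 0 \cdot \frac{1}{59976} = 0$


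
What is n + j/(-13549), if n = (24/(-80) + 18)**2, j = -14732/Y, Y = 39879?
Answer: 16927704642059/54032057100 ≈ 313.29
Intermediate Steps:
j = -14732/39879 ≈ -0.36942
n = 31329/100 (n = (24*(-1/80) + 18)**2 = (-3/10 + 18)**2 = (177/10)**2 = 31329/100 ≈ 313.29)
n + j/(-13549) = 31329/100 - 14732/39879/(-13549) = 31329/100 - 14732/39879*(-1/13549) = 31329/100 + 14732/540320571 = 16927704642059/54032057100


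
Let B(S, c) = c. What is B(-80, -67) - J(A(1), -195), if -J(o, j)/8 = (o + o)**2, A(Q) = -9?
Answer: 2525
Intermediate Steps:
J(o, j) = -32*o**2 (J(o, j) = -8*(o + o)**2 = -8*4*o**2 = -32*o**2)
B(-80, -67) - J(A(1), -195) = -67 - (-32)*(-9)**2 = -67 - (-32)*81 = -67 - 1*(-2592) = -67 + 2592 = 2525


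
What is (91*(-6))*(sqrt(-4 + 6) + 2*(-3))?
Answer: 3276 - 546*sqrt(2) ≈ 2503.8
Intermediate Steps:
(91*(-6))*(sqrt(-4 + 6) + 2*(-3)) = -546*(sqrt(2) - 6) = -546*(-6 + sqrt(2)) = 3276 - 546*sqrt(2)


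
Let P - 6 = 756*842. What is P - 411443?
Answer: 225115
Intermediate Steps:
P = 636558 (P = 6 + 756*842 = 6 + 636552 = 636558)
P - 411443 = 636558 - 411443 = 225115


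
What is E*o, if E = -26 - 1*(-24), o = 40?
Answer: -80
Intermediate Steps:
E = -2 (E = -26 + 24 = -2)
E*o = -2*40 = -80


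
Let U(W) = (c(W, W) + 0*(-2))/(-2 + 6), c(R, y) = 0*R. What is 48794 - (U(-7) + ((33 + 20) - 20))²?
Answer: 47705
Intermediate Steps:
c(R, y) = 0
U(W) = 0 (U(W) = (0 + 0*(-2))/(-2 + 6) = (0 + 0)/4 = 0*(¼) = 0)
48794 - (U(-7) + ((33 + 20) - 20))² = 48794 - (0 + ((33 + 20) - 20))² = 48794 - (0 + (53 - 20))² = 48794 - (0 + 33)² = 48794 - 1*33² = 48794 - 1*1089 = 48794 - 1089 = 47705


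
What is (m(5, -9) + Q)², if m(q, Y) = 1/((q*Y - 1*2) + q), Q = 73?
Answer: 9394225/1764 ≈ 5325.5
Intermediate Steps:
m(q, Y) = 1/(-2 + q + Y*q) (m(q, Y) = 1/((Y*q - 2) + q) = 1/((-2 + Y*q) + q) = 1/(-2 + q + Y*q))
(m(5, -9) + Q)² = (1/(-2 + 5 - 9*5) + 73)² = (1/(-2 + 5 - 45) + 73)² = (1/(-42) + 73)² = (-1/42 + 73)² = (3065/42)² = 9394225/1764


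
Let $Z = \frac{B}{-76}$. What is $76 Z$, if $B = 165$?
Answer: $-165$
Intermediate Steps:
$Z = - \frac{165}{76}$ ($Z = \frac{165}{-76} = 165 \left(- \frac{1}{76}\right) = - \frac{165}{76} \approx -2.1711$)
$76 Z = 76 \left(- \frac{165}{76}\right) = -165$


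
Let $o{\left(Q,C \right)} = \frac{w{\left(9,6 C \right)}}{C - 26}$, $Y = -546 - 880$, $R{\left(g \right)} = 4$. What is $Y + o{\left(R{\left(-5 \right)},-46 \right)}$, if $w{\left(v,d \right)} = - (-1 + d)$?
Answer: $- \frac{102949}{72} \approx -1429.8$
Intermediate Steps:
$w{\left(v,d \right)} = 1 - d$
$Y = -1426$ ($Y = -546 - 880 = -1426$)
$o{\left(Q,C \right)} = \frac{1 - 6 C}{-26 + C}$ ($o{\left(Q,C \right)} = \frac{1 - 6 C}{C - 26} = \frac{1 - 6 C}{-26 + C}$)
$Y + o{\left(R{\left(-5 \right)},-46 \right)} = -1426 + \frac{1 - -276}{-26 - 46} = -1426 + \frac{1 + 276}{-72} = -1426 - \frac{277}{72} = - \frac{102949}{72}$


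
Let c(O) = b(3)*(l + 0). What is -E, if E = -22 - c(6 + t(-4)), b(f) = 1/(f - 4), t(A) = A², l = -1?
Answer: 23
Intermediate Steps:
b(f) = 1/(-4 + f)
c(O) = 1 (c(O) = (-1 + 0)/(-4 + 3) = -1/(-1) = -1*(-1) = 1)
E = -23 (E = -22 - 1*1 = -22 - 1 = -23)
-E = -1*(-23) = 23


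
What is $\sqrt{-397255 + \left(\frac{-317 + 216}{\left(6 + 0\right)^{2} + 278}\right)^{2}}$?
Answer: $\frac{3 i \sqrt{4351971531}}{314} \approx 630.28 i$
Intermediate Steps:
$\sqrt{-397255 + \left(\frac{-317 + 216}{\left(6 + 0\right)^{2} + 278}\right)^{2}} = \sqrt{-397255 + \left(- \frac{101}{6^{2} + 278}\right)^{2}} = \sqrt{-397255 + \left(- \frac{101}{36 + 278}\right)^{2}} = \sqrt{-397255 + \left(- \frac{101}{314}\right)^{2}} = \sqrt{-397255 + \frac{10201}{98596}} = \sqrt{- \frac{39167743779}{98596}} = \frac{3 i \sqrt{4351971531}}{314}$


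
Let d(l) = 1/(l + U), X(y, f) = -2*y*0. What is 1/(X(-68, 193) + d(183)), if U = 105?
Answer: 288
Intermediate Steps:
X(y, f) = 0
d(l) = 1/(105 + l) (d(l) = 1/(l + 105) = 1/(105 + l))
1/(X(-68, 193) + d(183)) = 1/(0 + 1/(105 + 183)) = 1/(0 + 1/288) = 1/(1/288) = 288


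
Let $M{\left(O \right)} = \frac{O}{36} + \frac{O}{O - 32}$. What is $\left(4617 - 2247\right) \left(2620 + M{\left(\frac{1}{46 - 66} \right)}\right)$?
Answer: $\frac{95525415841}{15384} \approx 6.2094 \cdot 10^{6}$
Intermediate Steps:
$M{\left(O \right)} = \frac{O}{36} + \frac{O}{-32 + O}$ ($M{\left(O \right)} = O \frac{1}{36} + \frac{O}{-32 + O} = \frac{O}{36} + \frac{O}{-32 + O}$)
$\left(4617 - 2247\right) \left(2620 + M{\left(\frac{1}{46 - 66} \right)}\right) = \left(4617 - 2247\right) \left(2620 + \frac{4 + \frac{1}{46 - 66}}{36 \left(46 - 66\right) \left(-32 + \frac{1}{46 - 66}\right)}\right) = 2370 \left(2620 + \frac{4 + \frac{1}{-20}}{36 \left(-20\right) \left(-32 + \frac{1}{-20}\right)}\right) = 2370 \left(2620 + \frac{1}{36} \left(- \frac{1}{20}\right) \frac{1}{-32 - \frac{1}{20}} \left(4 - \frac{1}{20}\right)\right) = 2370 \left(2620 + \frac{1}{36} \left(- \frac{1}{20}\right) \frac{1}{- \frac{641}{20}} \cdot \frac{79}{20}\right) = 2370 \left(2620 + \frac{1}{36} \left(- \frac{1}{20}\right) \left(- \frac{20}{641}\right) \frac{79}{20}\right) = 2370 \left(2620 + \frac{79}{461520}\right) = 2370 \cdot \frac{1209182479}{461520} = \frac{95525415841}{15384}$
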